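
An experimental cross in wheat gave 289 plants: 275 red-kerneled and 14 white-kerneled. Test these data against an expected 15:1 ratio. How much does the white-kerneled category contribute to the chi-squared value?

Total ratio parts = 16. Expected numbers out of 289:
  red-kerneled: 289 × 15/16 = 270.9375
  white-kerneled: 289 × 1/16 = 18.0625
Contribution of white-kerneled: (14 − 18.0625)² / 18.0625 = 0.9137

0.914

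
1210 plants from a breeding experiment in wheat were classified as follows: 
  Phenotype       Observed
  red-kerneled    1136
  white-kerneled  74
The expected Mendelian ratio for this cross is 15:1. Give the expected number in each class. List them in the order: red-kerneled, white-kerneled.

1134.375, 75.625

Total ratio parts = 16. Expected numbers out of 1210:
  red-kerneled: 1210 × 15/16 = 1134.375
  white-kerneled: 1210 × 1/16 = 75.625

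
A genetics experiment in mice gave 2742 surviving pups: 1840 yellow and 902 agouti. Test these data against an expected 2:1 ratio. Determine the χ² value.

Total ratio parts = 3. Expected numbers out of 2742:
  yellow: 2742 × 2/3 = 1828
  agouti: 2742 × 1/3 = 914
χ² = Σ (O − E)² / E
  yellow: (1840 − 1828)² / 1828 = 0.0788
  agouti: (902 − 914)² / 914 = 0.1575
χ² = 0.0788 + 0.1575 = 0.2363 ≈ 0.236

0.236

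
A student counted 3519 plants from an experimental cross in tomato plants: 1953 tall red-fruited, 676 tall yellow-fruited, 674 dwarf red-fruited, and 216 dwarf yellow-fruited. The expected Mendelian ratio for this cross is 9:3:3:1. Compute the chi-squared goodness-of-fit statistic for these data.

1.126

The 9:3:3:1 ratio has 16 parts, so with N = 3519 the expected counts are:
  tall red-fruited: 3519 × 9/16 = 1979.4375
  tall yellow-fruited: 3519 × 3/16 = 659.8125
  dwarf red-fruited: 3519 × 3/16 = 659.8125
  dwarf yellow-fruited: 3519 × 1/16 = 219.9375
χ² = Σ (O − E)² / E
  tall red-fruited: (1953 − 1979.4375)² / 1979.4375 = 0.3531
  tall yellow-fruited: (676 − 659.8125)² / 659.8125 = 0.3971
  dwarf red-fruited: (674 − 659.8125)² / 659.8125 = 0.3051
  dwarf yellow-fruited: (216 − 219.9375)² / 219.9375 = 0.0705
χ² = 0.3531 + 0.3971 + 0.3051 + 0.0705 = 1.1258 ≈ 1.126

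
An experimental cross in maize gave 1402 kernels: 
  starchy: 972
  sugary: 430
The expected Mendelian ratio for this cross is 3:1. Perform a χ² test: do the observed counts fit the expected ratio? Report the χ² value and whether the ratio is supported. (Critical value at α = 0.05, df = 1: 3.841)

24.043; not consistent

Under the 3:1 hypothesis (Σ ratio = 4, N = 1402):
  starchy: 1402 × 3/4 = 1051.5
  sugary: 1402 × 1/4 = 350.5
χ² = Σ (O − E)² / E
  starchy: (972 − 1051.5)² / 1051.5 = 6.0107
  sugary: (430 − 350.5)² / 350.5 = 18.0321
χ² = 6.0107 + 18.0321 = 24.0428 ≈ 24.043
Degrees of freedom = 2 − 1 = 1; critical value at α = 0.05 is 3.841.
Since 24.043 > 3.841, we reject the null hypothesis — the data do not fit the 3:1 ratio.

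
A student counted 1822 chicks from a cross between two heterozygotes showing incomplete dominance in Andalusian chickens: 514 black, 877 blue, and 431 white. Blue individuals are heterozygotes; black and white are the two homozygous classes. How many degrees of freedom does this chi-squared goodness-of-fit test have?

With incomplete dominance, a heterozygote × heterozygote cross gives a 1:2:1 phenotypic ratio.
A goodness-of-fit test with 3 phenotype classes has df = 3 − 1 = 2.

2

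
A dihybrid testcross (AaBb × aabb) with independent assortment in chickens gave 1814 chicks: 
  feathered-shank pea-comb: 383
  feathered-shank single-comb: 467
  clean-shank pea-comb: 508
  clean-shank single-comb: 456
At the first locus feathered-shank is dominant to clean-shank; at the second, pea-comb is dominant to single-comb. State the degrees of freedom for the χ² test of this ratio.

A dihybrid testcross with independent assortment gives a 1:1:1:1 ratio.
A goodness-of-fit test with 4 phenotype classes has df = 4 − 1 = 3.

3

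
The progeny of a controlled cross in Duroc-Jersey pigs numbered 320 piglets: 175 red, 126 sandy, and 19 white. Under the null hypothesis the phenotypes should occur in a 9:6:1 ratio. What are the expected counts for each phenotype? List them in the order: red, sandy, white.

Expected counts for N = 320 under a 9:6:1 ratio (total parts = 16):
  red: 320 × 9/16 = 180
  sandy: 320 × 6/16 = 120
  white: 320 × 1/16 = 20

180, 120, 20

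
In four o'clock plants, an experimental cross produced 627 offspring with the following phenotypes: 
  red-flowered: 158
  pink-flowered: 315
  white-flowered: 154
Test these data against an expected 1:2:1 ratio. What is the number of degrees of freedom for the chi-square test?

A goodness-of-fit test with 3 phenotype classes has df = 3 − 1 = 2.

2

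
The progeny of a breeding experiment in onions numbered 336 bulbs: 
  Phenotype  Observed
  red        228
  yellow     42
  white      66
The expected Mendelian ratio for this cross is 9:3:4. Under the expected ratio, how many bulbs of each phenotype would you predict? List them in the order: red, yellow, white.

189, 63, 84

Under the 9:3:4 hypothesis (Σ ratio = 16, N = 336):
  red: 336 × 9/16 = 189
  yellow: 336 × 3/16 = 63
  white: 336 × 4/16 = 84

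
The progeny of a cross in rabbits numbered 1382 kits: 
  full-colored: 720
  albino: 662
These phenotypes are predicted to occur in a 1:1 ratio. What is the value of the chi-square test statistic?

Total ratio parts = 2. Expected numbers out of 1382:
  full-colored: 1382 × 1/2 = 691
  albino: 1382 × 1/2 = 691
χ² = Σ (O − E)² / E
  full-colored: (720 − 691)² / 691 = 1.2171
  albino: (662 − 691)² / 691 = 1.2171
χ² = 1.2171 + 1.2171 = 2.4342 ≈ 2.434

2.434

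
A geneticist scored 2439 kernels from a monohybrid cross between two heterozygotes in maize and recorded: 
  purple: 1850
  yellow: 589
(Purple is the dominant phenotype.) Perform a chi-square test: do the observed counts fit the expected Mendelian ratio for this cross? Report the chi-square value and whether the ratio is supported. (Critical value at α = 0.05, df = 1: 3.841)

For a monohybrid cross between heterozygotes with complete dominance, the expected phenotypic ratio is 3:1.
Expected counts for N = 2439 under a 3:1 ratio (total parts = 4):
  purple: 2439 × 3/4 = 1829.25
  yellow: 2439 × 1/4 = 609.75
χ² = Σ (O − E)² / E
  purple: (1850 − 1829.25)² / 1829.25 = 0.2354
  yellow: (589 − 609.75)² / 609.75 = 0.7061
χ² = 0.2354 + 0.7061 = 0.9415 ≈ 0.942
Degrees of freedom = 2 − 1 = 1; critical value at α = 0.05 is 3.841.
Since 0.942 < 3.841, we fail to reject the null hypothesis — the data are consistent with the 3:1 ratio.

0.942; consistent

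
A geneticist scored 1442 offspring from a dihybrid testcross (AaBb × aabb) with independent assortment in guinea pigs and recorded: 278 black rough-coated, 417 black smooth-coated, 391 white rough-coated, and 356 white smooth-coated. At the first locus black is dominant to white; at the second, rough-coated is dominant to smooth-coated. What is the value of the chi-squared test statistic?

A dihybrid testcross with independent assortment gives a 1:1:1:1 ratio.
Expected counts for N = 1442 under a 1:1:1:1 ratio (total parts = 4):
  black rough-coated: 1442 × 1/4 = 360.5
  black smooth-coated: 1442 × 1/4 = 360.5
  white rough-coated: 1442 × 1/4 = 360.5
  white smooth-coated: 1442 × 1/4 = 360.5
χ² = Σ (O − E)² / E
  black rough-coated: (278 − 360.5)² / 360.5 = 18.8800
  black smooth-coated: (417 − 360.5)² / 360.5 = 8.8551
  white rough-coated: (391 − 360.5)² / 360.5 = 2.5804
  white smooth-coated: (356 − 360.5)² / 360.5 = 0.0562
χ² = 18.8800 + 8.8551 + 2.5804 + 0.0562 = 30.3717 ≈ 30.372

30.372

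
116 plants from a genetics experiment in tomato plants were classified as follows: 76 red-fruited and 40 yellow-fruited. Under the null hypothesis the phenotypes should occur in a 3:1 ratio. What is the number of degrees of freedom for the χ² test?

A goodness-of-fit test with 2 phenotype classes has df = 2 − 1 = 1.

1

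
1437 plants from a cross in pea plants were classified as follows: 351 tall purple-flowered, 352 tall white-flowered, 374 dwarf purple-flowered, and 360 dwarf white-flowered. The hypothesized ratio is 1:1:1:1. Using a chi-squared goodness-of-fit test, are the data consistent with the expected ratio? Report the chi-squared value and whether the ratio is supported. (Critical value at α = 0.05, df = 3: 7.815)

0.943; consistent

The 1:1:1:1 ratio has 4 parts, so with N = 1437 the expected counts are:
  tall purple-flowered: 1437 × 1/4 = 359.25
  tall white-flowered: 1437 × 1/4 = 359.25
  dwarf purple-flowered: 1437 × 1/4 = 359.25
  dwarf white-flowered: 1437 × 1/4 = 359.25
χ² = Σ (O − E)² / E
  tall purple-flowered: (351 − 359.25)² / 359.25 = 0.1895
  tall white-flowered: (352 − 359.25)² / 359.25 = 0.1463
  dwarf purple-flowered: (374 − 359.25)² / 359.25 = 0.6056
  dwarf white-flowered: (360 − 359.25)² / 359.25 = 0.0016
χ² = 0.1895 + 0.1463 + 0.6056 + 0.0016 = 0.943
Degrees of freedom = 4 − 1 = 3; critical value at α = 0.05 is 7.815.
Since 0.943 < 7.815, we fail to reject the null hypothesis — the data are consistent with the 1:1:1:1 ratio.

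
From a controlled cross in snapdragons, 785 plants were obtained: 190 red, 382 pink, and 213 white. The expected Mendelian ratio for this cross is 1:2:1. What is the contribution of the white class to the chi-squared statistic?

Under the 1:2:1 hypothesis (Σ ratio = 4, N = 785):
  red: 785 × 1/4 = 196.25
  pink: 785 × 2/4 = 392.5
  white: 785 × 1/4 = 196.25
Contribution of white: (213 − 196.25)² / 196.25 = 1.4296

1.430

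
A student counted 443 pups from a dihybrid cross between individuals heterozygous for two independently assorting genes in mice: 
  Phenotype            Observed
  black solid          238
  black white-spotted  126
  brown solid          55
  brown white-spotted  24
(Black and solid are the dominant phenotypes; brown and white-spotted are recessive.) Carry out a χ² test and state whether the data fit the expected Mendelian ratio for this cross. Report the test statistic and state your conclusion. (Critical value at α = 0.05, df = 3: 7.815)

A dihybrid F₂ with independent assortment and complete dominance at both loci gives a 9:3:3:1 phenotypic ratio.
Expected counts for N = 443 under a 9:3:3:1 ratio (total parts = 16):
  black solid: 443 × 9/16 = 249.1875
  black white-spotted: 443 × 3/16 = 83.0625
  brown solid: 443 × 3/16 = 83.0625
  brown white-spotted: 443 × 1/16 = 27.6875
χ² = Σ (O − E)² / E
  black solid: (238 − 249.1875)² / 249.1875 = 0.5023
  black white-spotted: (126 − 83.0625)² / 83.0625 = 22.1957
  brown solid: (55 − 83.0625)² / 83.0625 = 9.4809
  brown white-spotted: (24 − 27.6875)² / 27.6875 = 0.4911
χ² = 0.5023 + 22.1957 + 9.4809 + 0.4911 = 32.670
Degrees of freedom = 4 − 1 = 3; critical value at α = 0.05 is 7.815.
Since 32.670 > 7.815, we reject the null hypothesis — the data do not fit the 9:3:3:1 ratio.

32.670; not consistent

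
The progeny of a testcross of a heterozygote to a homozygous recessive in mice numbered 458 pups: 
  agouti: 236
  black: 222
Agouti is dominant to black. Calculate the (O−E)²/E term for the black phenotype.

0.214

A testcross of a heterozygote (Aa × aa) gives a 1:1 phenotypic ratio.
Expected counts for N = 458 under a 1:1 ratio (total parts = 2):
  agouti: 458 × 1/2 = 229
  black: 458 × 1/2 = 229
Contribution of black: (222 − 229)² / 229 = 0.2140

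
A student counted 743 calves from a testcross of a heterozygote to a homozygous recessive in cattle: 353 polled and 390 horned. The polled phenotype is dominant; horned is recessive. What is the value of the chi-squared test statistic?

1.843

A testcross of a heterozygote (Aa × aa) gives a 1:1 phenotypic ratio.
Total ratio parts = 2. Expected numbers out of 743:
  polled: 743 × 1/2 = 371.5
  horned: 743 × 1/2 = 371.5
χ² = Σ (O − E)² / E
  polled: (353 − 371.5)² / 371.5 = 0.9213
  horned: (390 − 371.5)² / 371.5 = 0.9213
χ² = 0.9213 + 0.9213 = 1.8426 ≈ 1.843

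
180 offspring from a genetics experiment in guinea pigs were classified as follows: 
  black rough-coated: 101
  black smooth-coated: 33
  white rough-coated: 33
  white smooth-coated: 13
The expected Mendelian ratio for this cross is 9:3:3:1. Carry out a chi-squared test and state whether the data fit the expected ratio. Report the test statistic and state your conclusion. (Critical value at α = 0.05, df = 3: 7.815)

0.306; consistent

Total ratio parts = 16. Expected numbers out of 180:
  black rough-coated: 180 × 9/16 = 101.25
  black smooth-coated: 180 × 3/16 = 33.75
  white rough-coated: 180 × 3/16 = 33.75
  white smooth-coated: 180 × 1/16 = 11.25
χ² = Σ (O − E)² / E
  black rough-coated: (101 − 101.25)² / 101.25 = 0.0006
  black smooth-coated: (33 − 33.75)² / 33.75 = 0.0167
  white rough-coated: (33 − 33.75)² / 33.75 = 0.0167
  white smooth-coated: (13 − 11.25)² / 11.25 = 0.2722
χ² = 0.0006 + 0.0167 + 0.0167 + 0.2722 = 0.3062 ≈ 0.306
Degrees of freedom = 4 − 1 = 3; critical value at α = 0.05 is 7.815.
Since 0.306 < 7.815, we fail to reject the null hypothesis — the data are consistent with the 9:3:3:1 ratio.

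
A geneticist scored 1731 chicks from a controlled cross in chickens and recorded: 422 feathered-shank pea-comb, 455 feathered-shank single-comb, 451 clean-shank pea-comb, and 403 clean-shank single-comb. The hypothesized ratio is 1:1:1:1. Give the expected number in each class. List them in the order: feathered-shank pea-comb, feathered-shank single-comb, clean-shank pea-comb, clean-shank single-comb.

432.75, 432.75, 432.75, 432.75

Total ratio parts = 4. Expected numbers out of 1731:
  feathered-shank pea-comb: 1731 × 1/4 = 432.75
  feathered-shank single-comb: 1731 × 1/4 = 432.75
  clean-shank pea-comb: 1731 × 1/4 = 432.75
  clean-shank single-comb: 1731 × 1/4 = 432.75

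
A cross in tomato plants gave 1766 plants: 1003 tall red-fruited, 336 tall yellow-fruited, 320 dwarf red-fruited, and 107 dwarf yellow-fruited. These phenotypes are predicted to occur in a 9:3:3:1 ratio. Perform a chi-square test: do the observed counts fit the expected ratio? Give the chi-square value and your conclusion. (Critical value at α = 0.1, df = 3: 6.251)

0.642; consistent

Under the 9:3:3:1 hypothesis (Σ ratio = 16, N = 1766):
  tall red-fruited: 1766 × 9/16 = 993.375
  tall yellow-fruited: 1766 × 3/16 = 331.125
  dwarf red-fruited: 1766 × 3/16 = 331.125
  dwarf yellow-fruited: 1766 × 1/16 = 110.375
χ² = Σ (O − E)² / E
  tall red-fruited: (1003 − 993.375)² / 993.375 = 0.0933
  tall yellow-fruited: (336 − 331.125)² / 331.125 = 0.0718
  dwarf red-fruited: (320 − 331.125)² / 331.125 = 0.3738
  dwarf yellow-fruited: (107 − 110.375)² / 110.375 = 0.1032
χ² = 0.0933 + 0.0718 + 0.3738 + 0.1032 = 0.6421 ≈ 0.642
Degrees of freedom = 4 − 1 = 3; critical value at α = 0.1 is 6.251.
Since 0.642 < 6.251, we fail to reject the null hypothesis — the data are consistent with the 9:3:3:1 ratio.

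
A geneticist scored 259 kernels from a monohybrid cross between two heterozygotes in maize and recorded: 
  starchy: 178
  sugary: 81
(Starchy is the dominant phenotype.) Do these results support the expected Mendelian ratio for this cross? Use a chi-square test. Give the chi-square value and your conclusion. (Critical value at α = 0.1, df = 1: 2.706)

5.438; not consistent

For a monohybrid cross between heterozygotes with complete dominance, the expected phenotypic ratio is 3:1.
Under the 3:1 hypothesis (Σ ratio = 4, N = 259):
  starchy: 259 × 3/4 = 194.25
  sugary: 259 × 1/4 = 64.75
χ² = Σ (O − E)² / E
  starchy: (178 − 194.25)² / 194.25 = 1.3594
  sugary: (81 − 64.75)² / 64.75 = 4.0782
χ² = 1.3594 + 4.0782 = 5.4376 ≈ 5.438
Degrees of freedom = 2 − 1 = 1; critical value at α = 0.1 is 2.706.
Since 5.438 > 2.706, we reject the null hypothesis — the data do not fit the 3:1 ratio.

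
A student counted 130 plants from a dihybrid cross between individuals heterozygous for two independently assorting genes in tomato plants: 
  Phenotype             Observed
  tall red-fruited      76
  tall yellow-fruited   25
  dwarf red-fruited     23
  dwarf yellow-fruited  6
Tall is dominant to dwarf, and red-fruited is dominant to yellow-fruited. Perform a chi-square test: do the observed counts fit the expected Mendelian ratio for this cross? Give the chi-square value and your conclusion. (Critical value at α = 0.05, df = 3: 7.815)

0.762; consistent

A dihybrid F₂ with independent assortment and complete dominance at both loci gives a 9:3:3:1 phenotypic ratio.
The 9:3:3:1 ratio has 16 parts, so with N = 130 the expected counts are:
  tall red-fruited: 130 × 9/16 = 73.125
  tall yellow-fruited: 130 × 3/16 = 24.375
  dwarf red-fruited: 130 × 3/16 = 24.375
  dwarf yellow-fruited: 130 × 1/16 = 8.125
χ² = Σ (O − E)² / E
  tall red-fruited: (76 − 73.125)² / 73.125 = 0.1130
  tall yellow-fruited: (25 − 24.375)² / 24.375 = 0.0160
  dwarf red-fruited: (23 − 24.375)² / 24.375 = 0.0776
  dwarf yellow-fruited: (6 − 8.125)² / 8.125 = 0.5558
χ² = 0.1130 + 0.0160 + 0.0776 + 0.5558 = 0.7624 ≈ 0.762
Degrees of freedom = 4 − 1 = 3; critical value at α = 0.05 is 7.815.
Since 0.762 < 7.815, we fail to reject the null hypothesis — the data are consistent with the 9:3:3:1 ratio.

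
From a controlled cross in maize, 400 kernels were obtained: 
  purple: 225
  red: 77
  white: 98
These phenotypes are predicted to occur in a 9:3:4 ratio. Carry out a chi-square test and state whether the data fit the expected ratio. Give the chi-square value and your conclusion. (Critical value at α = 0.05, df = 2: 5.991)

0.093; consistent

Expected counts for N = 400 under a 9:3:4 ratio (total parts = 16):
  purple: 400 × 9/16 = 225
  red: 400 × 3/16 = 75
  white: 400 × 4/16 = 100
χ² = Σ (O − E)² / E
  purple: (225 − 225)² / 225 = 0.0000
  red: (77 − 75)² / 75 = 0.0533
  white: (98 − 100)² / 100 = 0.0400
χ² = 0.0000 + 0.0533 + 0.0400 = 0.0933 ≈ 0.093
Degrees of freedom = 3 − 1 = 2; critical value at α = 0.05 is 5.991.
Since 0.093 < 5.991, we fail to reject the null hypothesis — the data are consistent with the 9:3:4 ratio.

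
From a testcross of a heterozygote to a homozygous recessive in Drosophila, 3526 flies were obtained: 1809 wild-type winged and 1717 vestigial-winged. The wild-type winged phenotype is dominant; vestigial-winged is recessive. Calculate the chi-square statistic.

A testcross of a heterozygote (Aa × aa) gives a 1:1 phenotypic ratio.
Expected counts for N = 3526 under a 1:1 ratio (total parts = 2):
  wild-type winged: 3526 × 1/2 = 1763
  vestigial-winged: 3526 × 1/2 = 1763
χ² = Σ (O − E)² / E
  wild-type winged: (1809 − 1763)² / 1763 = 1.2002
  vestigial-winged: (1717 − 1763)² / 1763 = 1.2002
χ² = 1.2002 + 1.2002 = 2.4004 ≈ 2.400

2.400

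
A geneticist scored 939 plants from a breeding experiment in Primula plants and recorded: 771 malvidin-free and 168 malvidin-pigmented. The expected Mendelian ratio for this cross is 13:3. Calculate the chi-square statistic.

Expected counts for N = 939 under a 13:3 ratio (total parts = 16):
  malvidin-free: 939 × 13/16 = 762.9375
  malvidin-pigmented: 939 × 3/16 = 176.0625
χ² = Σ (O − E)² / E
  malvidin-free: (771 − 762.9375)² / 762.9375 = 0.0852
  malvidin-pigmented: (168 − 176.0625)² / 176.0625 = 0.3692
χ² = 0.0852 + 0.3692 = 0.4544 ≈ 0.454

0.454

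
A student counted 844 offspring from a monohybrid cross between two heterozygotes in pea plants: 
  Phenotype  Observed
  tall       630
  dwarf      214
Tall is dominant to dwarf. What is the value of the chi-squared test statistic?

For a monohybrid cross between heterozygotes with complete dominance, the expected phenotypic ratio is 3:1.
The 3:1 ratio has 4 parts, so with N = 844 the expected counts are:
  tall: 844 × 3/4 = 633
  dwarf: 844 × 1/4 = 211
χ² = Σ (O − E)² / E
  tall: (630 − 633)² / 633 = 0.0142
  dwarf: (214 − 211)² / 211 = 0.0427
χ² = 0.0142 + 0.0427 = 0.0569 ≈ 0.057

0.057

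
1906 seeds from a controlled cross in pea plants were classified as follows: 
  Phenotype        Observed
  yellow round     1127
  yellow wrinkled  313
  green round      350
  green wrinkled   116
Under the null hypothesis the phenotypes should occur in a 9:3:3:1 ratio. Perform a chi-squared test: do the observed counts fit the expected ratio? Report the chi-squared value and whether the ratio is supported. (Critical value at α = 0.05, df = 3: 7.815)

8.553; not consistent

The 9:3:3:1 ratio has 16 parts, so with N = 1906 the expected counts are:
  yellow round: 1906 × 9/16 = 1072.125
  yellow wrinkled: 1906 × 3/16 = 357.375
  green round: 1906 × 3/16 = 357.375
  green wrinkled: 1906 × 1/16 = 119.125
χ² = Σ (O − E)² / E
  yellow round: (1127 − 1072.125)² / 1072.125 = 2.8087
  yellow wrinkled: (313 − 357.375)² / 357.375 = 5.5100
  green round: (350 − 357.375)² / 357.375 = 0.1522
  green wrinkled: (116 − 119.125)² / 119.125 = 0.0820
χ² = 2.8087 + 5.5100 + 0.1522 + 0.0820 = 8.5529 ≈ 8.553
Degrees of freedom = 4 − 1 = 3; critical value at α = 0.05 is 7.815.
Since 8.553 > 7.815, we reject the null hypothesis — the data do not fit the 9:3:3:1 ratio.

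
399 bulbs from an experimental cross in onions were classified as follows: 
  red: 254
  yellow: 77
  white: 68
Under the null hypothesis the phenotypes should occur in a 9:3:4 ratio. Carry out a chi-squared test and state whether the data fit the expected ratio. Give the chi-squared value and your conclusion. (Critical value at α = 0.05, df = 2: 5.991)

14.064; not consistent

Under the 9:3:4 hypothesis (Σ ratio = 16, N = 399):
  red: 399 × 9/16 = 224.4375
  yellow: 399 × 3/16 = 74.8125
  white: 399 × 4/16 = 99.75
χ² = Σ (O − E)² / E
  red: (254 − 224.4375)² / 224.4375 = 3.8939
  yellow: (77 − 74.8125)² / 74.8125 = 0.0640
  white: (68 − 99.75)² / 99.75 = 10.1059
χ² = 3.8939 + 0.0640 + 10.1059 = 14.0638 ≈ 14.064
Degrees of freedom = 3 − 1 = 2; critical value at α = 0.05 is 5.991.
Since 14.064 > 5.991, we reject the null hypothesis — the data do not fit the 9:3:4 ratio.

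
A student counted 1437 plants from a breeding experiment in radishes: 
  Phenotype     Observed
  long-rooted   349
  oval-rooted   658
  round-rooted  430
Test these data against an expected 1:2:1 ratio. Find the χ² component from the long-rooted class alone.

0.292

The 1:2:1 ratio has 4 parts, so with N = 1437 the expected counts are:
  long-rooted: 1437 × 1/4 = 359.25
  oval-rooted: 1437 × 2/4 = 718.5
  round-rooted: 1437 × 1/4 = 359.25
Contribution of long-rooted: (349 − 359.25)² / 359.25 = 0.2924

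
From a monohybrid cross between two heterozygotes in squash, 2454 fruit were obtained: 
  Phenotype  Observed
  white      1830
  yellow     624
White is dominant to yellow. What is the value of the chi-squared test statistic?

0.240

For a monohybrid cross between heterozygotes with complete dominance, the expected phenotypic ratio is 3:1.
The 3:1 ratio has 4 parts, so with N = 2454 the expected counts are:
  white: 2454 × 3/4 = 1840.5
  yellow: 2454 × 1/4 = 613.5
χ² = Σ (O − E)² / E
  white: (1830 − 1840.5)² / 1840.5 = 0.0599
  yellow: (624 − 613.5)² / 613.5 = 0.1797
χ² = 0.0599 + 0.1797 = 0.2396 ≈ 0.240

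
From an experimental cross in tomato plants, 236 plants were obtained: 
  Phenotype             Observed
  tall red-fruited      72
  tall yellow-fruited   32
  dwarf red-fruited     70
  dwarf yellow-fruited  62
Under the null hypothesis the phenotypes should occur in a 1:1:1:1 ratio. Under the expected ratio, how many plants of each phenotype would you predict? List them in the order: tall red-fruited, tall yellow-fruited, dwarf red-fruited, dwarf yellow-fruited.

Expected counts for N = 236 under a 1:1:1:1 ratio (total parts = 4):
  tall red-fruited: 236 × 1/4 = 59
  tall yellow-fruited: 236 × 1/4 = 59
  dwarf red-fruited: 236 × 1/4 = 59
  dwarf yellow-fruited: 236 × 1/4 = 59

59, 59, 59, 59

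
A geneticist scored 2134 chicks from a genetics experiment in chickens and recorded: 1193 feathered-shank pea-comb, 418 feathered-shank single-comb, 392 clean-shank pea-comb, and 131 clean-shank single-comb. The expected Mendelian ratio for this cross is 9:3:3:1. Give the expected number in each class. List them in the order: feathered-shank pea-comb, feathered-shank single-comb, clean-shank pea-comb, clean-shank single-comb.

The 9:3:3:1 ratio has 16 parts, so with N = 2134 the expected counts are:
  feathered-shank pea-comb: 2134 × 9/16 = 1200.375
  feathered-shank single-comb: 2134 × 3/16 = 400.125
  clean-shank pea-comb: 2134 × 3/16 = 400.125
  clean-shank single-comb: 2134 × 1/16 = 133.375

1200.375, 400.125, 400.125, 133.375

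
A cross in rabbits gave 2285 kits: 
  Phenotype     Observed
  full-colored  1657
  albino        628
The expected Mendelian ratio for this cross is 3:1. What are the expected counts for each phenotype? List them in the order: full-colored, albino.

1713.75, 571.25

The 3:1 ratio has 4 parts, so with N = 2285 the expected counts are:
  full-colored: 2285 × 3/4 = 1713.75
  albino: 2285 × 1/4 = 571.25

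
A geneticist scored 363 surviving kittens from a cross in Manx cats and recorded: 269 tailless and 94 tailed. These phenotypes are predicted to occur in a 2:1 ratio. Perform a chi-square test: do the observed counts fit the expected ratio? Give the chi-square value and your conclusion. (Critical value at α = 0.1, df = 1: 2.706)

Under the 2:1 hypothesis (Σ ratio = 3, N = 363):
  tailless: 363 × 2/3 = 242
  tailed: 363 × 1/3 = 121
χ² = Σ (O − E)² / E
  tailless: (269 − 242)² / 242 = 3.0124
  tailed: (94 − 121)² / 121 = 6.0248
χ² = 3.0124 + 6.0248 = 9.0372 ≈ 9.037
Degrees of freedom = 2 − 1 = 1; critical value at α = 0.1 is 2.706.
Since 9.037 > 2.706, we reject the null hypothesis — the data do not fit the 2:1 ratio.

9.037; not consistent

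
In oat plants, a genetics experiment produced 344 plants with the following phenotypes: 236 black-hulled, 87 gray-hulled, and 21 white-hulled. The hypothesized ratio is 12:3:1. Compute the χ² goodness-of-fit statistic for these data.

9.736

Expected counts for N = 344 under a 12:3:1 ratio (total parts = 16):
  black-hulled: 344 × 12/16 = 258
  gray-hulled: 344 × 3/16 = 64.5
  white-hulled: 344 × 1/16 = 21.5
χ² = Σ (O − E)² / E
  black-hulled: (236 − 258)² / 258 = 1.8760
  gray-hulled: (87 − 64.5)² / 64.5 = 7.8488
  white-hulled: (21 − 21.5)² / 21.5 = 0.0116
χ² = 1.8760 + 7.8488 + 0.0116 = 9.7364 ≈ 9.736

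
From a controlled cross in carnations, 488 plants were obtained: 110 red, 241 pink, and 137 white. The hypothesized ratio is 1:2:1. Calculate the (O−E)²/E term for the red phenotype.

1.180

Total ratio parts = 4. Expected numbers out of 488:
  red: 488 × 1/4 = 122
  pink: 488 × 2/4 = 244
  white: 488 × 1/4 = 122
Contribution of red: (110 − 122)² / 122 = 1.1803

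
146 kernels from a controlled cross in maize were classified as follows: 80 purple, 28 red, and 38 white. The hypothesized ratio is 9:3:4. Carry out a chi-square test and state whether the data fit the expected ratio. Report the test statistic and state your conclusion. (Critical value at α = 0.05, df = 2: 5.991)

Total ratio parts = 16. Expected numbers out of 146:
  purple: 146 × 9/16 = 82.125
  red: 146 × 3/16 = 27.375
  white: 146 × 4/16 = 36.5
χ² = Σ (O − E)² / E
  purple: (80 − 82.125)² / 82.125 = 0.0550
  red: (28 − 27.375)² / 27.375 = 0.0143
  white: (38 − 36.5)² / 36.5 = 0.0616
χ² = 0.0550 + 0.0143 + 0.0616 = 0.1309 ≈ 0.131
Degrees of freedom = 3 − 1 = 2; critical value at α = 0.05 is 5.991.
Since 0.131 < 5.991, we fail to reject the null hypothesis — the data are consistent with the 9:3:4 ratio.

0.131; consistent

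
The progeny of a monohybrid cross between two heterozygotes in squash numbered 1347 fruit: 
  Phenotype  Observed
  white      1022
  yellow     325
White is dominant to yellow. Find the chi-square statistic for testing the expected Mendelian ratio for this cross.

For a monohybrid cross between heterozygotes with complete dominance, the expected phenotypic ratio is 3:1.
Total ratio parts = 4. Expected numbers out of 1347:
  white: 1347 × 3/4 = 1010.25
  yellow: 1347 × 1/4 = 336.75
χ² = Σ (O − E)² / E
  white: (1022 − 1010.25)² / 1010.25 = 0.1367
  yellow: (325 − 336.75)² / 336.75 = 0.4100
χ² = 0.1367 + 0.4100 = 0.5467 ≈ 0.547

0.547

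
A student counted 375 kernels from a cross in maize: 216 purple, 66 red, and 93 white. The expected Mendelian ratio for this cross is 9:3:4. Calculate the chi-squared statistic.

0.392

Total ratio parts = 16. Expected numbers out of 375:
  purple: 375 × 9/16 = 210.9375
  red: 375 × 3/16 = 70.3125
  white: 375 × 4/16 = 93.75
χ² = Σ (O − E)² / E
  purple: (216 − 210.9375)² / 210.9375 = 0.1215
  red: (66 − 70.3125)² / 70.3125 = 0.2645
  white: (93 − 93.75)² / 93.75 = 0.0060
χ² = 0.1215 + 0.2645 + 0.0060 = 0.392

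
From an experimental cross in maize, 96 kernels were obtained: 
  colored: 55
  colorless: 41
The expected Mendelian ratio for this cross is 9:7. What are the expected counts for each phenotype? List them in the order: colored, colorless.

54, 42

Total ratio parts = 16. Expected numbers out of 96:
  colored: 96 × 9/16 = 54
  colorless: 96 × 7/16 = 42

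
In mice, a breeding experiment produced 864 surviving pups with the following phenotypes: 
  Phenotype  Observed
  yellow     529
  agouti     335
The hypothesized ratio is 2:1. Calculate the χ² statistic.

Total ratio parts = 3. Expected numbers out of 864:
  yellow: 864 × 2/3 = 576
  agouti: 864 × 1/3 = 288
χ² = Σ (O − E)² / E
  yellow: (529 − 576)² / 576 = 3.8351
  agouti: (335 − 288)² / 288 = 7.6701
χ² = 3.8351 + 7.6701 = 11.5052 ≈ 11.505

11.505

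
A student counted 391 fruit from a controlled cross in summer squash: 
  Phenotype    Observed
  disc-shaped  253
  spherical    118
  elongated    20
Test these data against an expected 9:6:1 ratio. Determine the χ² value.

11.364

Expected counts for N = 391 under a 9:6:1 ratio (total parts = 16):
  disc-shaped: 391 × 9/16 = 219.9375
  spherical: 391 × 6/16 = 146.625
  elongated: 391 × 1/16 = 24.4375
χ² = Σ (O − E)² / E
  disc-shaped: (253 − 219.9375)² / 219.9375 = 4.9702
  spherical: (118 − 146.625)² / 146.625 = 5.5883
  elongated: (20 − 24.4375)² / 24.4375 = 0.8058
χ² = 4.9702 + 5.5883 + 0.8058 = 11.3643 ≈ 11.364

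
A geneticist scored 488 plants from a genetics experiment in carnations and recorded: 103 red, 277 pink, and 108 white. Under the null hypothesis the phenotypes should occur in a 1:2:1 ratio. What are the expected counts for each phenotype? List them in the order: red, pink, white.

Expected counts for N = 488 under a 1:2:1 ratio (total parts = 4):
  red: 488 × 1/4 = 122
  pink: 488 × 2/4 = 244
  white: 488 × 1/4 = 122

122, 244, 122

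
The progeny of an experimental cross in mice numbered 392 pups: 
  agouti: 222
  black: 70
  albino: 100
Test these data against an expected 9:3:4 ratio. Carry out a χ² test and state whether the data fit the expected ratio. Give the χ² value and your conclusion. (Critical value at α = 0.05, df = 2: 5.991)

The 9:3:4 ratio has 16 parts, so with N = 392 the expected counts are:
  agouti: 392 × 9/16 = 220.5
  black: 392 × 3/16 = 73.5
  albino: 392 × 4/16 = 98
χ² = Σ (O − E)² / E
  agouti: (222 − 220.5)² / 220.5 = 0.0102
  black: (70 − 73.5)² / 73.5 = 0.1667
  albino: (100 − 98)² / 98 = 0.0408
χ² = 0.0102 + 0.1667 + 0.0408 = 0.2177 ≈ 0.218
Degrees of freedom = 3 − 1 = 2; critical value at α = 0.05 is 5.991.
Since 0.218 < 5.991, we fail to reject the null hypothesis — the data are consistent with the 9:3:4 ratio.

0.218; consistent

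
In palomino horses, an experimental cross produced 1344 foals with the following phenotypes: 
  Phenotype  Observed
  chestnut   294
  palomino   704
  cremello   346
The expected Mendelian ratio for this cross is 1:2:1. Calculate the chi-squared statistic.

Under the 1:2:1 hypothesis (Σ ratio = 4, N = 1344):
  chestnut: 1344 × 1/4 = 336
  palomino: 1344 × 2/4 = 672
  cremello: 1344 × 1/4 = 336
χ² = Σ (O − E)² / E
  chestnut: (294 − 336)² / 336 = 5.2500
  palomino: (704 − 672)² / 672 = 1.5238
  cremello: (346 − 336)² / 336 = 0.2976
χ² = 5.2500 + 1.5238 + 0.2976 = 7.0714 ≈ 7.071

7.071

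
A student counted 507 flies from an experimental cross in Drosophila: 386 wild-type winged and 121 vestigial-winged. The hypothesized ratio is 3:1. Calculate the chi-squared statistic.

The 3:1 ratio has 4 parts, so with N = 507 the expected counts are:
  wild-type winged: 507 × 3/4 = 380.25
  vestigial-winged: 507 × 1/4 = 126.75
χ² = Σ (O − E)² / E
  wild-type winged: (386 − 380.25)² / 380.25 = 0.0869
  vestigial-winged: (121 − 126.75)² / 126.75 = 0.2608
χ² = 0.0869 + 0.2608 = 0.3477 ≈ 0.348

0.348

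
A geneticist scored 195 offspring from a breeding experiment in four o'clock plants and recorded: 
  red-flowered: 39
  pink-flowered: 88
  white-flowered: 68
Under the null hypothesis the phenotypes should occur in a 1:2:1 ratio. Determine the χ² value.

10.477

The 1:2:1 ratio has 4 parts, so with N = 195 the expected counts are:
  red-flowered: 195 × 1/4 = 48.75
  pink-flowered: 195 × 2/4 = 97.5
  white-flowered: 195 × 1/4 = 48.75
χ² = Σ (O − E)² / E
  red-flowered: (39 − 48.75)² / 48.75 = 1.9500
  pink-flowered: (88 − 97.5)² / 97.5 = 0.9256
  white-flowered: (68 − 48.75)² / 48.75 = 7.6013
χ² = 1.9500 + 0.9256 + 7.6013 = 10.4769 ≈ 10.477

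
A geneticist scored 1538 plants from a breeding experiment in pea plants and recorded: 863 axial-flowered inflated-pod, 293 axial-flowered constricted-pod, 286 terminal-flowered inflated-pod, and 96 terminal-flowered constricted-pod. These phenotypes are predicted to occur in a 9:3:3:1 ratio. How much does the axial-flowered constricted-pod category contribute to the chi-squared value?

0.074

Expected counts for N = 1538 under a 9:3:3:1 ratio (total parts = 16):
  axial-flowered inflated-pod: 1538 × 9/16 = 865.125
  axial-flowered constricted-pod: 1538 × 3/16 = 288.375
  terminal-flowered inflated-pod: 1538 × 3/16 = 288.375
  terminal-flowered constricted-pod: 1538 × 1/16 = 96.125
Contribution of axial-flowered constricted-pod: (293 − 288.375)² / 288.375 = 0.0742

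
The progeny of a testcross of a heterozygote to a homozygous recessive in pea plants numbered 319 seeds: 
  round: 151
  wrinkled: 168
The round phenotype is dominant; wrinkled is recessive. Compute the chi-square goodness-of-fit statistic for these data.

A testcross of a heterozygote (Aa × aa) gives a 1:1 phenotypic ratio.
Total ratio parts = 2. Expected numbers out of 319:
  round: 319 × 1/2 = 159.5
  wrinkled: 319 × 1/2 = 159.5
χ² = Σ (O − E)² / E
  round: (151 − 159.5)² / 159.5 = 0.4530
  wrinkled: (168 − 159.5)² / 159.5 = 0.4530
χ² = 0.4530 + 0.4530 = 0.906

0.906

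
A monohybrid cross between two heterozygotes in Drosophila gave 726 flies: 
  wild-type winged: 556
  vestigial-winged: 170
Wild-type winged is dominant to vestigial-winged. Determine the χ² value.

For a monohybrid cross between heterozygotes with complete dominance, the expected phenotypic ratio is 3:1.
The 3:1 ratio has 4 parts, so with N = 726 the expected counts are:
  wild-type winged: 726 × 3/4 = 544.5
  vestigial-winged: 726 × 1/4 = 181.5
χ² = Σ (O − E)² / E
  wild-type winged: (556 − 544.5)² / 544.5 = 0.2429
  vestigial-winged: (170 − 181.5)² / 181.5 = 0.7287
χ² = 0.2429 + 0.7287 = 0.9716 ≈ 0.972

0.972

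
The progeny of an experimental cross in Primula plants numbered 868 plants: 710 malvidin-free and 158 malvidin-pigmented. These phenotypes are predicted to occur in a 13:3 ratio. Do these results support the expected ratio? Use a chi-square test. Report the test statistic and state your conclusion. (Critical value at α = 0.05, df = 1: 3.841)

0.171; consistent

Total ratio parts = 16. Expected numbers out of 868:
  malvidin-free: 868 × 13/16 = 705.25
  malvidin-pigmented: 868 × 3/16 = 162.75
χ² = Σ (O − E)² / E
  malvidin-free: (710 − 705.25)² / 705.25 = 0.0320
  malvidin-pigmented: (158 − 162.75)² / 162.75 = 0.1386
χ² = 0.0320 + 0.1386 = 0.1706 ≈ 0.171
Degrees of freedom = 2 − 1 = 1; critical value at α = 0.05 is 3.841.
Since 0.171 < 3.841, we fail to reject the null hypothesis — the data are consistent with the 13:3 ratio.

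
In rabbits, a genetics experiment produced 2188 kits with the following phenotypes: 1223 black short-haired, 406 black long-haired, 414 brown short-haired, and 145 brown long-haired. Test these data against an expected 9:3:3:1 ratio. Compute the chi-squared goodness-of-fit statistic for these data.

Total ratio parts = 16. Expected numbers out of 2188:
  black short-haired: 2188 × 9/16 = 1230.75
  black long-haired: 2188 × 3/16 = 410.25
  brown short-haired: 2188 × 3/16 = 410.25
  brown long-haired: 2188 × 1/16 = 136.75
χ² = Σ (O − E)² / E
  black short-haired: (1223 − 1230.75)² / 1230.75 = 0.0488
  black long-haired: (406 − 410.25)² / 410.25 = 0.0440
  brown short-haired: (414 − 410.25)² / 410.25 = 0.0343
  brown long-haired: (145 − 136.75)² / 136.75 = 0.4977
χ² = 0.0488 + 0.0440 + 0.0343 + 0.4977 = 0.6248 ≈ 0.625

0.625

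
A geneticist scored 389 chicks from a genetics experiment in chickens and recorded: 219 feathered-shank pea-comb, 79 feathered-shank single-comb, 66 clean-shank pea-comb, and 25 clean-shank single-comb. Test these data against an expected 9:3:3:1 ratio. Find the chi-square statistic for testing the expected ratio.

1.183

Under the 9:3:3:1 hypothesis (Σ ratio = 16, N = 389):
  feathered-shank pea-comb: 389 × 9/16 = 218.8125
  feathered-shank single-comb: 389 × 3/16 = 72.9375
  clean-shank pea-comb: 389 × 3/16 = 72.9375
  clean-shank single-comb: 389 × 1/16 = 24.3125
χ² = Σ (O − E)² / E
  feathered-shank pea-comb: (219 − 218.8125)² / 218.8125 = 0.0002
  feathered-shank single-comb: (79 − 72.9375)² / 72.9375 = 0.5039
  clean-shank pea-comb: (66 − 72.9375)² / 72.9375 = 0.6599
  clean-shank single-comb: (25 − 24.3125)² / 24.3125 = 0.0194
χ² = 0.0002 + 0.5039 + 0.6599 + 0.0194 = 1.1834 ≈ 1.183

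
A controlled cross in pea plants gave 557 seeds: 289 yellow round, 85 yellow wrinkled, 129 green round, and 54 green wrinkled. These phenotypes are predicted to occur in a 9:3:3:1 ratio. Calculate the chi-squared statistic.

21.857

Expected counts for N = 557 under a 9:3:3:1 ratio (total parts = 16):
  yellow round: 557 × 9/16 = 313.3125
  yellow wrinkled: 557 × 3/16 = 104.4375
  green round: 557 × 3/16 = 104.4375
  green wrinkled: 557 × 1/16 = 34.8125
χ² = Σ (O − E)² / E
  yellow round: (289 − 313.3125)² / 313.3125 = 1.8866
  yellow wrinkled: (85 − 104.4375)² / 104.4375 = 3.6176
  green round: (129 − 104.4375)² / 104.4375 = 5.7768
  green wrinkled: (54 − 34.8125)² / 34.8125 = 10.5755
χ² = 1.8866 + 3.6176 + 5.7768 + 10.5755 = 21.8565 ≈ 21.857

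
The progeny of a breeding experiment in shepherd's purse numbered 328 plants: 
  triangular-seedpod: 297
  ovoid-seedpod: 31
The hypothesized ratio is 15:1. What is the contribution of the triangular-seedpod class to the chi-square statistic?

Total ratio parts = 16. Expected numbers out of 328:
  triangular-seedpod: 328 × 15/16 = 307.5
  ovoid-seedpod: 328 × 1/16 = 20.5
Contribution of triangular-seedpod: (297 − 307.5)² / 307.5 = 0.3585

0.359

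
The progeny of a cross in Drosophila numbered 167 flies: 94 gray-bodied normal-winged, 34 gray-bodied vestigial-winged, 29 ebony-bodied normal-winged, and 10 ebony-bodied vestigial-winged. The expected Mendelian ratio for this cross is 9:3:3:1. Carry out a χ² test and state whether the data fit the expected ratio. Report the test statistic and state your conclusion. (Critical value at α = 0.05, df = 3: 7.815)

0.420; consistent

Expected counts for N = 167 under a 9:3:3:1 ratio (total parts = 16):
  gray-bodied normal-winged: 167 × 9/16 = 93.9375
  gray-bodied vestigial-winged: 167 × 3/16 = 31.3125
  ebony-bodied normal-winged: 167 × 3/16 = 31.3125
  ebony-bodied vestigial-winged: 167 × 1/16 = 10.4375
χ² = Σ (O − E)² / E
  gray-bodied normal-winged: (94 − 93.9375)² / 93.9375 = 0.0000
  gray-bodied vestigial-winged: (34 − 31.3125)² / 31.3125 = 0.2307
  ebony-bodied normal-winged: (29 − 31.3125)² / 31.3125 = 0.1708
  ebony-bodied vestigial-winged: (10 − 10.4375)² / 10.4375 = 0.0183
χ² = 0.0000 + 0.2307 + 0.1708 + 0.0183 = 0.4198 ≈ 0.420
Degrees of freedom = 4 − 1 = 3; critical value at α = 0.05 is 7.815.
Since 0.420 < 7.815, we fail to reject the null hypothesis — the data are consistent with the 9:3:3:1 ratio.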